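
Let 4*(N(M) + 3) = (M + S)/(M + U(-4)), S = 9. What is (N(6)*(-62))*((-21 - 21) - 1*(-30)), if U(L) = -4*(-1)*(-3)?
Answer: -2697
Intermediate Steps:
U(L) = -12 (U(L) = 4*(-3) = -12)
N(M) = -3 + (9 + M)/(4*(-12 + M)) (N(M) = -3 + ((M + 9)/(M - 12))/4 = -3 + ((9 + M)/(-12 + M))/4 = -3 + (9 + M)/(4*(-12 + M)))
(N(6)*(-62))*((-21 - 21) - 1*(-30)) = (((153 - 11*6)/(4*(-12 + 6)))*(-62))*((-21 - 21) - 1*(-30)) = (((1/4)*(153 - 66)/(-6))*(-62))*(-42 + 30) = (((1/4)*(-1/6)*87)*(-62))*(-12) = -29/8*(-62)*(-12) = (899/4)*(-12) = -2697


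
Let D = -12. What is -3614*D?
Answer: 43368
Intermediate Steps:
-3614*D = -3614*(-12) = 43368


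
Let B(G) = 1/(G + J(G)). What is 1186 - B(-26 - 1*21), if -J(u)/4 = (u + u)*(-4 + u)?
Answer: 22798479/19223 ≈ 1186.0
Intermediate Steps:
J(u) = -8*u*(-4 + u) (J(u) = -4*(u + u)*(-4 + u) = -4*2*u*(-4 + u) = -8*u*(-4 + u))
B(G) = 1/(G + 8*G*(4 - G))
1186 - B(-26 - 1*21) = 1186 - (-1)/((-26 - 1*21)*(-33 + 8*(-26 - 1*21))) = 1186 - (-1)/((-26 - 21)*(-33 + 8*(-26 - 21))) = 1186 - (-1)/((-47)*(-33 + 8*(-47))) = 1186 - (-1)*(-1)/(47*(-33 - 376)) = 1186 - (-1)*(-1)/(47*(-409)) = 1186 - (-1)*(-1)*(-1)/(47*409) = 1186 - 1*(-1/19223) = 1186 + 1/19223 = 22798479/19223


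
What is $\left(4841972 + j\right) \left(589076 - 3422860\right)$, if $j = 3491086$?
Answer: $-23614086431472$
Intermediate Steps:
$\left(4841972 + j\right) \left(589076 - 3422860\right) = \left(4841972 + 3491086\right) \left(589076 - 3422860\right) = 8333058 \left(-2833784\right) = -23614086431472$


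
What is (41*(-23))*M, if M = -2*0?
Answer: 0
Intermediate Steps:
M = 0
(41*(-23))*M = (41*(-23))*0 = -943*0 = 0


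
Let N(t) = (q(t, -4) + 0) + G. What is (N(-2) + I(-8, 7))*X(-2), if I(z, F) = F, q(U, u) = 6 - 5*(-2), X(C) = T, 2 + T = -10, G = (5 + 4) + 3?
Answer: -420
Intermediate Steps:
G = 12 (G = 9 + 3 = 12)
T = -12 (T = -2 - 10 = -12)
X(C) = -12
q(U, u) = 16 (q(U, u) = 6 + 10 = 16)
N(t) = 28 (N(t) = (16 + 0) + 12 = 16 + 12 = 28)
(N(-2) + I(-8, 7))*X(-2) = (28 + 7)*(-12) = 35*(-12) = -420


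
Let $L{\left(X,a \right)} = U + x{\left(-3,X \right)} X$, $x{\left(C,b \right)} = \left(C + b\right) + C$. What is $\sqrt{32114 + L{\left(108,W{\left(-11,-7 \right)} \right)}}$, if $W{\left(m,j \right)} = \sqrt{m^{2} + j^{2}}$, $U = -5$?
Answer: $25 \sqrt{69} \approx 207.67$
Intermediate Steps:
$W{\left(m,j \right)} = \sqrt{j^{2} + m^{2}}$
$x{\left(C,b \right)} = b + 2 C$
$L{\left(X,a \right)} = -5 + X \left(-6 + X\right)$ ($L{\left(X,a \right)} = -5 + \left(X + 2 \left(-3\right)\right) X = -5 + \left(X - 6\right) X = -5 + \left(-6 + X\right) X = -5 + X \left(-6 + X\right)$)
$\sqrt{32114 + L{\left(108,W{\left(-11,-7 \right)} \right)}} = \sqrt{32114 - \left(5 - 108 \left(-6 + 108\right)\right)} = \sqrt{32114 + \left(-5 + 108 \cdot 102\right)} = \sqrt{32114 + \left(-5 + 11016\right)} = \sqrt{32114 + 11011} = \sqrt{43125} = 25 \sqrt{69}$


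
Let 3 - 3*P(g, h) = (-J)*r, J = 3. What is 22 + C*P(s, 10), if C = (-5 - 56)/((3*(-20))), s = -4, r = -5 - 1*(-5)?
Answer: 1381/60 ≈ 23.017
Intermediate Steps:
r = 0 (r = -5 + 5 = 0)
P(g, h) = 1 (P(g, h) = 1 - (-1*3)*0/3 = 1 - (-1)*0 = 1 - ⅓*0 = 1 + 0 = 1)
C = 61/60 (C = -61/(-60) = -61*(-1/60) = 61/60 ≈ 1.0167)
22 + C*P(s, 10) = 22 + (61/60)*1 = 22 + 61/60 = 1381/60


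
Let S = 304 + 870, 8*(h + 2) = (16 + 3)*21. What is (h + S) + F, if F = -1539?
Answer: -2537/8 ≈ -317.13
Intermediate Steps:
h = 383/8 (h = -2 + ((16 + 3)*21)/8 = -2 + (19*21)/8 = -2 + (⅛)*399 = -2 + 399/8 = 383/8 ≈ 47.875)
S = 1174
(h + S) + F = (383/8 + 1174) - 1539 = 9775/8 - 1539 = -2537/8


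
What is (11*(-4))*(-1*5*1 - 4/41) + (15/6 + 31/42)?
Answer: 195904/861 ≈ 227.53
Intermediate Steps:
(11*(-4))*(-1*5*1 - 4/41) + (15/6 + 31/42) = -44*(-5*1 - 4/41) + (15*(⅙) + 31*(1/42)) = -44*(-5 - 1*4/41) + (5/2 + 31/42) = -44*(-5 - 4/41) + 68/21 = -44*(-209/41) + 68/21 = 9196/41 + 68/21 = 195904/861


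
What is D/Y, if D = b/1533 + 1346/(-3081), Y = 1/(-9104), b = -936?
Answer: 15013206112/1574391 ≈ 9535.9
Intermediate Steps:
Y = -1/9104 ≈ -0.00010984
D = -1649078/1574391 (D = -936/1533 + 1346/(-3081) = -936*1/1533 + 1346*(-1/3081) = -312/511 - 1346/3081 = -1649078/1574391 ≈ -1.0474)
D/Y = -1649078/(1574391*(-1/9104)) = -1649078/1574391*(-9104) = 15013206112/1574391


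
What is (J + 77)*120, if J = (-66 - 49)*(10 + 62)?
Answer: -984360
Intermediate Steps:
J = -8280 (J = -115*72 = -8280)
(J + 77)*120 = (-8280 + 77)*120 = -8203*120 = -984360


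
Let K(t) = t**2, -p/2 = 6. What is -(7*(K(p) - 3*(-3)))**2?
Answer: -1147041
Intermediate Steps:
p = -12 (p = -2*6 = -12)
-(7*(K(p) - 3*(-3)))**2 = -(7*((-12)**2 - 3*(-3)))**2 = -(7*(144 + 9))**2 = -(7*153)**2 = -1*1071**2 = -1*1147041 = -1147041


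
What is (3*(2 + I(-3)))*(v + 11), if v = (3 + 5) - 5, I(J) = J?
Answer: -42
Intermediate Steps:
v = 3 (v = 8 - 5 = 3)
(3*(2 + I(-3)))*(v + 11) = (3*(2 - 3))*(3 + 11) = (3*(-1))*14 = -3*14 = -42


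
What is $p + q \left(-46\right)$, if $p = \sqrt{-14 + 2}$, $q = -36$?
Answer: $1656 + 2 i \sqrt{3} \approx 1656.0 + 3.4641 i$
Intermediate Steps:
$p = 2 i \sqrt{3}$ ($p = \sqrt{-12} = 2 i \sqrt{3} \approx 3.4641 i$)
$p + q \left(-46\right) = 2 i \sqrt{3} - -1656 = 2 i \sqrt{3} + 1656 = 1656 + 2 i \sqrt{3}$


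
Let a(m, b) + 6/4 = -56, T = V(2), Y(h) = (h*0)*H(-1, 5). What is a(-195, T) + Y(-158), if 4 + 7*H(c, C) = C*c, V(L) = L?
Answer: -115/2 ≈ -57.500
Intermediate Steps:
H(c, C) = -4/7 + C*c/7 (H(c, C) = -4/7 + (C*c)/7 = -4/7 + C*c/7)
Y(h) = 0 (Y(h) = (h*0)*(-4/7 + (⅐)*5*(-1)) = 0*(-4/7 - 5/7) = 0*(-9/7) = 0)
T = 2
a(m, b) = -115/2 (a(m, b) = -3/2 - 56 = -115/2)
a(-195, T) + Y(-158) = -115/2 + 0 = -115/2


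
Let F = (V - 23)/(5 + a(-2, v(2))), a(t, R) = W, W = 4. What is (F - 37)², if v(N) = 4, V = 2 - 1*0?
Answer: 13924/9 ≈ 1547.1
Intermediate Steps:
V = 2 (V = 2 + 0 = 2)
a(t, R) = 4
F = -7/3 (F = (2 - 23)/(5 + 4) = -21/9 = -21*⅑ = -7/3 ≈ -2.3333)
(F - 37)² = (-7/3 - 37)² = (-118/3)² = 13924/9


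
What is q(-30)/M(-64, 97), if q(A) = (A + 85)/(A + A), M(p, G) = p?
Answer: 11/768 ≈ 0.014323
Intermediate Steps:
q(A) = (85 + A)/(2*A) (q(A) = (85 + A)/((2*A)) = (85 + A)*(1/(2*A)) = (85 + A)/(2*A))
q(-30)/M(-64, 97) = ((½)*(85 - 30)/(-30))/(-64) = ((½)*(-1/30)*55)*(-1/64) = -11/12*(-1/64) = 11/768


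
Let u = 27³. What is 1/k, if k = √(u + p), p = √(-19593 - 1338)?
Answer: (19683 + I*√20931)^(-½) ≈ 0.0071276 - 2.619e-5*I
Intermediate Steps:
p = I*√20931 (p = √(-20931) = I*√20931 ≈ 144.68*I)
u = 19683
k = √(19683 + I*√20931) ≈ 140.3 + 0.5156*I
1/k = 1/(√(19683 + I*√20931)) = (19683 + I*√20931)^(-½)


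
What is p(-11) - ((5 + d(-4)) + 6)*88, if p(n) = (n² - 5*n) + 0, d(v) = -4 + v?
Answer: -88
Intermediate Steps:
p(n) = n² - 5*n
p(-11) - ((5 + d(-4)) + 6)*88 = -11*(-5 - 11) - ((5 + (-4 - 4)) + 6)*88 = -11*(-16) - ((5 - 8) + 6)*88 = 176 - (-3 + 6)*88 = 176 - 1*3*88 = 176 - 3*88 = 176 - 264 = -88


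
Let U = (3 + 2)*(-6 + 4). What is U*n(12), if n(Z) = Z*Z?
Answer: -1440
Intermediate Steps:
n(Z) = Z²
U = -10 (U = 5*(-2) = -10)
U*n(12) = -10*12² = -10*144 = -1440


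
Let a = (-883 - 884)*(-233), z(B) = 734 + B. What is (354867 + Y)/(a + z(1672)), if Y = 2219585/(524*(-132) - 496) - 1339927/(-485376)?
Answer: 374944275063383/437582340163584 ≈ 0.85685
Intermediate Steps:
Y = -30749644201/1056663552 (Y = 2219585/(-69168 - 496) - 1339927*(-1/485376) = 2219585/(-69664) + 1339927/485376 = 2219585*(-1/69664) + 1339927/485376 = -2219585/69664 + 1339927/485376 = -30749644201/1056663552 ≈ -29.101)
a = 411711 (a = -1767*(-233) = 411711)
(354867 + Y)/(a + z(1672)) = (354867 - 30749644201/1056663552)/(411711 + (734 + 1672)) = 374944275063383/(1056663552*(411711 + 2406)) = (374944275063383/1056663552)/414117 = (374944275063383/1056663552)*(1/414117) = 374944275063383/437582340163584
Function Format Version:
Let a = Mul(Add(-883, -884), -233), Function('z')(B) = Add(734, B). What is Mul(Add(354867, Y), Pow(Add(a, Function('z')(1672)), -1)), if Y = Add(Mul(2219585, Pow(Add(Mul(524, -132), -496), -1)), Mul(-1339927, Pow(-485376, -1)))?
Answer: Rational(374944275063383, 437582340163584) ≈ 0.85685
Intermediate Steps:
Y = Rational(-30749644201, 1056663552) (Y = Add(Mul(2219585, Pow(Add(-69168, -496), -1)), Mul(-1339927, Rational(-1, 485376))) = Add(Mul(2219585, Pow(-69664, -1)), Rational(1339927, 485376)) = Add(Mul(2219585, Rational(-1, 69664)), Rational(1339927, 485376)) = Add(Rational(-2219585, 69664), Rational(1339927, 485376)) = Rational(-30749644201, 1056663552) ≈ -29.101)
a = 411711 (a = Mul(-1767, -233) = 411711)
Mul(Add(354867, Y), Pow(Add(a, Function('z')(1672)), -1)) = Mul(Add(354867, Rational(-30749644201, 1056663552)), Pow(Add(411711, Add(734, 1672)), -1)) = Mul(Rational(374944275063383, 1056663552), Pow(Add(411711, 2406), -1)) = Mul(Rational(374944275063383, 1056663552), Pow(414117, -1)) = Mul(Rational(374944275063383, 1056663552), Rational(1, 414117)) = Rational(374944275063383, 437582340163584)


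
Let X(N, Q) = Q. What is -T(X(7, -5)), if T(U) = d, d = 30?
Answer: -30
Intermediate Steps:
T(U) = 30
-T(X(7, -5)) = -1*30 = -30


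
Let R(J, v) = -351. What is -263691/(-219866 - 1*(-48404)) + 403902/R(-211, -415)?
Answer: -2561529229/2229006 ≈ -1149.2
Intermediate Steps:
-263691/(-219866 - 1*(-48404)) + 403902/R(-211, -415) = -263691/(-219866 - 1*(-48404)) + 403902/(-351) = -263691/(-219866 + 48404) + 403902*(-1/351) = -263691/(-171462) - 44878/39 = -263691*(-1/171462) - 44878/39 = 87897/57154 - 44878/39 = -2561529229/2229006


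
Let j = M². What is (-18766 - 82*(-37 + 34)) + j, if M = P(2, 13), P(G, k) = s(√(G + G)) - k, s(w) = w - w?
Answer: -18351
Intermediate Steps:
s(w) = 0
P(G, k) = -k (P(G, k) = 0 - k = -k)
M = -13 (M = -1*13 = -13)
j = 169 (j = (-13)² = 169)
(-18766 - 82*(-37 + 34)) + j = (-18766 - 82*(-37 + 34)) + 169 = (-18766 - 82*(-3)) + 169 = (-18766 + 246) + 169 = -18520 + 169 = -18351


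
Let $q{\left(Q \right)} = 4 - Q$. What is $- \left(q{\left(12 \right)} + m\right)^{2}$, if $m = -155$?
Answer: $-26569$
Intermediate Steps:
$- \left(q{\left(12 \right)} + m\right)^{2} = - \left(\left(4 - 12\right) - 155\right)^{2} = - \left(-8 - 155\right)^{2} = - \left(-163\right)^{2} = \left(-1\right) 26569 = -26569$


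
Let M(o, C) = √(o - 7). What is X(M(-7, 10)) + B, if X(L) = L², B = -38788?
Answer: -38802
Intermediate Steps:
M(o, C) = √(-7 + o)
X(M(-7, 10)) + B = (√(-7 - 7))² - 38788 = (√(-14))² - 38788 = (I*√14)² - 38788 = -14 - 38788 = -38802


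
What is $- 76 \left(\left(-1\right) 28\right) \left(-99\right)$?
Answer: $-210672$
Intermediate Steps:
$- 76 \left(\left(-1\right) 28\right) \left(-99\right) = \left(-76\right) \left(-28\right) \left(-99\right) = 2128 \left(-99\right) = -210672$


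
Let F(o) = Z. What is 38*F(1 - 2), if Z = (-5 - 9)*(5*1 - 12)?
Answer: 3724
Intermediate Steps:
Z = 98 (Z = -14*(5 - 12) = -14*(-7) = 98)
F(o) = 98
38*F(1 - 2) = 38*98 = 3724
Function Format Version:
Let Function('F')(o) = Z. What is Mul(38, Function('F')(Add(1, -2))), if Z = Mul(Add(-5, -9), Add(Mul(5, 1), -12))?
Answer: 3724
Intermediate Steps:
Z = 98 (Z = Mul(-14, Add(5, -12)) = Mul(-14, -7) = 98)
Function('F')(o) = 98
Mul(38, Function('F')(Add(1, -2))) = Mul(38, 98) = 3724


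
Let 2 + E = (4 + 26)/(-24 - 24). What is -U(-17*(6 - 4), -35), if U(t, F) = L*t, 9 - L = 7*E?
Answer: 3723/4 ≈ 930.75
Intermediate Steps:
E = -21/8 (E = -2 + (4 + 26)/(-24 - 24) = -2 + 30/(-48) = -2 + 30*(-1/48) = -2 - 5/8 = -21/8 ≈ -2.6250)
L = 219/8 (L = 9 - 7*(-21)/8 = 9 - 1*(-147/8) = 9 + 147/8 = 219/8 ≈ 27.375)
U(t, F) = 219*t/8
-U(-17*(6 - 4), -35) = -219*(-17*(6 - 4))/8 = -219*(-17*2)/8 = -219*(-34)/8 = -1*(-3723/4) = 3723/4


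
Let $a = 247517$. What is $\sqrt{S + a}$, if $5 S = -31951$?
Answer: $\frac{\sqrt{6028170}}{5} \approx 491.05$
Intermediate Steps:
$S = - \frac{31951}{5}$ ($S = \frac{1}{5} \left(-31951\right) = - \frac{31951}{5} \approx -6390.2$)
$\sqrt{S + a} = \sqrt{- \frac{31951}{5} + 247517} = \sqrt{\frac{1205634}{5}} = \frac{\sqrt{6028170}}{5}$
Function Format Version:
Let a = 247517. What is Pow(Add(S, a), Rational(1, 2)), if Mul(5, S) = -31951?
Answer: Mul(Rational(1, 5), Pow(6028170, Rational(1, 2))) ≈ 491.05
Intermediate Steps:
S = Rational(-31951, 5) (S = Mul(Rational(1, 5), -31951) = Rational(-31951, 5) ≈ -6390.2)
Pow(Add(S, a), Rational(1, 2)) = Pow(Add(Rational(-31951, 5), 247517), Rational(1, 2)) = Pow(Rational(1205634, 5), Rational(1, 2)) = Mul(Rational(1, 5), Pow(6028170, Rational(1, 2)))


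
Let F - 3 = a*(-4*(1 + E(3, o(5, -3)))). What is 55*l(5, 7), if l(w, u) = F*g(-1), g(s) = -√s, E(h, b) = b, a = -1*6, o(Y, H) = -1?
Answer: -165*I ≈ -165.0*I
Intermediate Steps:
a = -6
F = 3 (F = 3 - (-24)*(1 - 1) = 3 - (-24)*0 = 3 - 6*0 = 3 + 0 = 3)
l(w, u) = -3*I (l(w, u) = 3*(-√(-1)) = 3*(-I) = -3*I)
55*l(5, 7) = 55*(-3*I) = -165*I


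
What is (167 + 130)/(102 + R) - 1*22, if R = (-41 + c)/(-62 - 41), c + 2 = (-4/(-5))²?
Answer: -186549/9767 ≈ -19.100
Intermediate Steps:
c = -34/25 (c = -2 + (-4/(-5))² = -2 + (-4*(-⅕))² = -2 + (⅘)² = -2 + 16/25 = -34/25 ≈ -1.3600)
R = 1059/2575 (R = (-41 - 34/25)/(-62 - 41) = -1059/25/(-103) = -1059/25*(-1/103) = 1059/2575 ≈ 0.41126)
(167 + 130)/(102 + R) - 1*22 = (167 + 130)/(102 + 1059/2575) - 1*22 = 297/(263709/2575) - 22 = 297*(2575/263709) - 22 = 28325/9767 - 22 = -186549/9767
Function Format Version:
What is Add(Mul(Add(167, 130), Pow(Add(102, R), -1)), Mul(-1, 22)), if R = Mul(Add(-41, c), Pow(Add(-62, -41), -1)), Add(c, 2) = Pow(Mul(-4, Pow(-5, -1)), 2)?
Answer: Rational(-186549, 9767) ≈ -19.100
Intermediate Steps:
c = Rational(-34, 25) (c = Add(-2, Pow(Mul(-4, Pow(-5, -1)), 2)) = Add(-2, Pow(Mul(-4, Rational(-1, 5)), 2)) = Add(-2, Pow(Rational(4, 5), 2)) = Add(-2, Rational(16, 25)) = Rational(-34, 25) ≈ -1.3600)
R = Rational(1059, 2575) (R = Mul(Add(-41, Rational(-34, 25)), Pow(Add(-62, -41), -1)) = Mul(Rational(-1059, 25), Pow(-103, -1)) = Mul(Rational(-1059, 25), Rational(-1, 103)) = Rational(1059, 2575) ≈ 0.41126)
Add(Mul(Add(167, 130), Pow(Add(102, R), -1)), Mul(-1, 22)) = Add(Mul(Add(167, 130), Pow(Add(102, Rational(1059, 2575)), -1)), Mul(-1, 22)) = Add(Mul(297, Pow(Rational(263709, 2575), -1)), -22) = Add(Mul(297, Rational(2575, 263709)), -22) = Add(Rational(28325, 9767), -22) = Rational(-186549, 9767)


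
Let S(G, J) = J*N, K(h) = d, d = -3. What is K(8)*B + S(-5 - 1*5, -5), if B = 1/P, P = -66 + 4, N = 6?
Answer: -1857/62 ≈ -29.952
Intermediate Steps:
P = -62
K(h) = -3
S(G, J) = 6*J (S(G, J) = J*6 = 6*J)
B = -1/62 (B = 1/(-62) = -1/62 ≈ -0.016129)
K(8)*B + S(-5 - 1*5, -5) = -3*(-1/62) + 6*(-5) = 3/62 - 30 = -1857/62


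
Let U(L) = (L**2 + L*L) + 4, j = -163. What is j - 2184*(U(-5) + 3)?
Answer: -124651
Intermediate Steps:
U(L) = 4 + 2*L**2 (U(L) = (L**2 + L**2) + 4 = 2*L**2 + 4 = 4 + 2*L**2)
j - 2184*(U(-5) + 3) = -163 - 2184*((4 + 2*(-5)**2) + 3) = -163 - 2184*((4 + 2*25) + 3) = -163 - 2184*((4 + 50) + 3) = -163 - 2184*(54 + 3) = -163 - 2184*57 = -163 - 364*342 = -163 - 124488 = -124651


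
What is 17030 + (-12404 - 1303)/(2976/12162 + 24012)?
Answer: 828870340511/48672820 ≈ 17029.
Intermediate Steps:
17030 + (-12404 - 1303)/(2976/12162 + 24012) = 17030 - 13707/(2976*(1/12162) + 24012) = 17030 - 13707/(496/2027 + 24012) = 17030 - 13707/48672820/2027 = 17030 - 13707*2027/48672820 = 17030 - 27784089/48672820 = 828870340511/48672820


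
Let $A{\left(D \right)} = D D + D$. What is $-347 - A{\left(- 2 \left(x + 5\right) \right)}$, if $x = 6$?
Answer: $-809$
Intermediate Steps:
$A{\left(D \right)} = D + D^{2}$ ($A{\left(D \right)} = D^{2} + D = D + D^{2}$)
$-347 - A{\left(- 2 \left(x + 5\right) \right)} = -347 - - 2 \left(6 + 5\right) \left(1 - 2 \left(6 + 5\right)\right) = -347 - \left(-2\right) 11 \left(1 - 22\right) = -347 - - 22 \left(1 - 22\right) = -347 - \left(-22\right) \left(-21\right) = -347 - 462 = -809$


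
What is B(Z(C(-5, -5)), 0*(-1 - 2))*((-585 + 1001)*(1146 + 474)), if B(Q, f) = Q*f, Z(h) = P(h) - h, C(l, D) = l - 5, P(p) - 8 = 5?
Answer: 0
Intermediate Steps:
P(p) = 13 (P(p) = 8 + 5 = 13)
C(l, D) = -5 + l
Z(h) = 13 - h
B(Z(C(-5, -5)), 0*(-1 - 2))*((-585 + 1001)*(1146 + 474)) = ((13 - (-5 - 5))*(0*(-1 - 2)))*((-585 + 1001)*(1146 + 474)) = ((13 - 1*(-10))*(0*(-3)))*(416*1620) = ((13 + 10)*0)*673920 = (23*0)*673920 = 0*673920 = 0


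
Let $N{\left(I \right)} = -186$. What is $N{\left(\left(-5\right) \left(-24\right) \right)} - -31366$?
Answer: $31180$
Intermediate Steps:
$N{\left(\left(-5\right) \left(-24\right) \right)} - -31366 = -186 - -31366 = -186 + 31366 = 31180$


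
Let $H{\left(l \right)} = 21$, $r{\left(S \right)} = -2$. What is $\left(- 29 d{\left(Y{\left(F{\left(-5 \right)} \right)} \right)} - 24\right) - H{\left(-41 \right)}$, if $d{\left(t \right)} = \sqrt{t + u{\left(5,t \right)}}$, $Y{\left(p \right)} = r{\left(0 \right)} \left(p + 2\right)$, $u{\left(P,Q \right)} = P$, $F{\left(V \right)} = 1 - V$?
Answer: $-45 - 29 i \sqrt{11} \approx -45.0 - 96.182 i$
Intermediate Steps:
$Y{\left(p \right)} = -4 - 2 p$ ($Y{\left(p \right)} = - 2 \left(p + 2\right) = - 2 \left(2 + p\right) = -4 - 2 p$)
$d{\left(t \right)} = \sqrt{5 + t}$ ($d{\left(t \right)} = \sqrt{t + 5} = \sqrt{5 + t}$)
$\left(- 29 d{\left(Y{\left(F{\left(-5 \right)} \right)} \right)} - 24\right) - H{\left(-41 \right)} = \left(- 29 \sqrt{5 - \left(4 + 2 \left(1 - -5\right)\right)} - 24\right) - 21 = \left(- 29 \sqrt{5 - \left(4 + 2 \left(1 + 5\right)\right)} - 24\right) - 21 = \left(- 29 \sqrt{5 - 16} - 24\right) - 21 = \left(- 29 \sqrt{-11} - 24\right) - 21 = \left(- 29 i \sqrt{11} - 24\right) - 21 = \left(-24 - 29 i \sqrt{11}\right) - 21 = -45 - 29 i \sqrt{11}$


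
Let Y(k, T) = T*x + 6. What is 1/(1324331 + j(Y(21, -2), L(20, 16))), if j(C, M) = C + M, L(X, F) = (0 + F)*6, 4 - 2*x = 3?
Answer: 1/1324432 ≈ 7.5504e-7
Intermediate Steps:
x = 1/2 (x = 2 - 1/2*3 = 2 - 3/2 = 1/2 ≈ 0.50000)
Y(k, T) = 6 + T/2 (Y(k, T) = T*(1/2) + 6 = T/2 + 6 = 6 + T/2)
L(X, F) = 6*F (L(X, F) = F*6 = 6*F)
1/(1324331 + j(Y(21, -2), L(20, 16))) = 1/(1324331 + ((6 + (1/2)*(-2)) + 6*16)) = 1/(1324331 + ((6 - 1) + 96)) = 1/(1324331 + (5 + 96)) = 1/(1324331 + 101) = 1/1324432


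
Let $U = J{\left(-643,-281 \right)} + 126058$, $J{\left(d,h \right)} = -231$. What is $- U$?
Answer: $-125827$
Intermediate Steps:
$U = 125827$ ($U = -231 + 126058 = 125827$)
$- U = \left(-1\right) 125827 = -125827$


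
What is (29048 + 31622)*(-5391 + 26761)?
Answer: 1296517900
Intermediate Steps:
(29048 + 31622)*(-5391 + 26761) = 60670*21370 = 1296517900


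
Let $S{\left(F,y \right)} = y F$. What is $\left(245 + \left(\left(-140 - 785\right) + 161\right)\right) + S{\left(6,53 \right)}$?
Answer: $-201$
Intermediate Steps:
$S{\left(F,y \right)} = F y$
$\left(245 + \left(\left(-140 - 785\right) + 161\right)\right) + S{\left(6,53 \right)} = \left(245 + \left(\left(-140 - 785\right) + 161\right)\right) + 6 \cdot 53 = \left(245 + \left(-925 + 161\right)\right) + 318 = \left(245 - 764\right) + 318 = -519 + 318 = -201$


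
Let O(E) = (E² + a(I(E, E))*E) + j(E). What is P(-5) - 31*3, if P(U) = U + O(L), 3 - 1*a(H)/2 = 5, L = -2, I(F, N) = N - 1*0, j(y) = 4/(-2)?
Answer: -88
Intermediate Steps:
j(y) = -2 (j(y) = 4*(-½) = -2)
I(F, N) = N (I(F, N) = N + 0 = N)
a(H) = -4 (a(H) = 6 - 2*5 = 6 - 10 = -4)
O(E) = -2 + E² - 4*E (O(E) = (E² - 4*E) - 2 = -2 + E² - 4*E)
P(U) = 10 + U (P(U) = U + (-2 + (-2)² - 4*(-2)) = U + (-2 + 4 + 8) = U + 10 = 10 + U)
P(-5) - 31*3 = (10 - 5) - 31*3 = 5 - 93 = -88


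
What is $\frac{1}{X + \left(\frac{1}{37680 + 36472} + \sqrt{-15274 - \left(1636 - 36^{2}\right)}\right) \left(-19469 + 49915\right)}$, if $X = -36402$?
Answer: $- \frac{296087033716}{117737134587450664185} - \frac{247644841184 i \sqrt{15614}}{117737134587450664185} \approx -2.5148 \cdot 10^{-9} - 2.6283 \cdot 10^{-7} i$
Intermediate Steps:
$\frac{1}{X + \left(\frac{1}{37680 + 36472} + \sqrt{-15274 - \left(1636 - 36^{2}\right)}\right) \left(-19469 + 49915\right)} = \frac{1}{-36402 + \left(\frac{1}{37680 + 36472} + \sqrt{-15274 - \left(1636 - 36^{2}\right)}\right) \left(-19469 + 49915\right)} = \frac{1}{-36402 + \left(\frac{1}{74152} + \sqrt{-15274 + \left(1296 - 1636\right)}\right) 30446} = \frac{1}{-36402 + \left(\frac{1}{74152} + \sqrt{-15274 - 340}\right) 30446} = \frac{1}{-36402 + \left(\frac{1}{74152} + \sqrt{-15614}\right) 30446} = \frac{1}{-36402 + \left(\frac{1}{74152} + i \sqrt{15614}\right) 30446} = \frac{1}{-36402 + \left(\frac{1171}{2852} + 30446 i \sqrt{15614}\right)} = \frac{1}{- \frac{103817333}{2852} + 30446 i \sqrt{15614}}$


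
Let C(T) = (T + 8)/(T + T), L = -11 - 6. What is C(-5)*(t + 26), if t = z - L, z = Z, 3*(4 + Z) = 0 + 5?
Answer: -61/5 ≈ -12.200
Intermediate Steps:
Z = -7/3 (Z = -4 + (0 + 5)/3 = -4 + (⅓)*5 = -4 + 5/3 = -7/3 ≈ -2.3333)
z = -7/3 ≈ -2.3333
L = -17
C(T) = (8 + T)/(2*T) (C(T) = (8 + T)/((2*T)) = (8 + T)*(1/(2*T)) = (8 + T)/(2*T))
t = 44/3 (t = -7/3 - 1*(-17) = -7/3 + 17 = 44/3 ≈ 14.667)
C(-5)*(t + 26) = ((½)*(8 - 5)/(-5))*(44/3 + 26) = ((½)*(-⅕)*3)*(122/3) = -3/10*122/3 = -61/5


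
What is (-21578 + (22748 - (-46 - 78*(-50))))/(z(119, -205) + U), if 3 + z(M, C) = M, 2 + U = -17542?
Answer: 671/4357 ≈ 0.15401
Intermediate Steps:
U = -17544 (U = -2 - 17542 = -17544)
z(M, C) = -3 + M
(-21578 + (22748 - (-46 - 78*(-50))))/(z(119, -205) + U) = (-21578 + (22748 - (-46 - 78*(-50))))/((-3 + 119) - 17544) = (-21578 + (22748 - (-46 + 3900)))/(116 - 17544) = (-21578 + (22748 - 1*3854))/(-17428) = (-21578 + (22748 - 3854))*(-1/17428) = (-21578 + 18894)*(-1/17428) = -2684*(-1/17428) = 671/4357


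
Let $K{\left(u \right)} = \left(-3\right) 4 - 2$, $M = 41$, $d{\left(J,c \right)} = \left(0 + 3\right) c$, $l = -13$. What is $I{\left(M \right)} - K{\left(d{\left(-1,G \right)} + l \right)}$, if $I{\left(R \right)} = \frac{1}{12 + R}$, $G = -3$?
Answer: $\frac{743}{53} \approx 14.019$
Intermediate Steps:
$d{\left(J,c \right)} = 3 c$
$K{\left(u \right)} = -14$ ($K{\left(u \right)} = -12 - 2 = -14$)
$I{\left(M \right)} - K{\left(d{\left(-1,G \right)} + l \right)} = \frac{1}{12 + 41} - -14 = \frac{1}{53} + 14 = \frac{743}{53}$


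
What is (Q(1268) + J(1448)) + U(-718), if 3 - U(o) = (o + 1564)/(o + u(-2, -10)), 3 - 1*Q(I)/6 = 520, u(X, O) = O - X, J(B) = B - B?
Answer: -374838/121 ≈ -3097.8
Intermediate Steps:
J(B) = 0
Q(I) = -3102 (Q(I) = 18 - 6*520 = 18 - 3120 = -3102)
U(o) = 3 - (1564 + o)/(-8 + o) (U(o) = 3 - (o + 1564)/(o + (-10 - 1*(-2))) = 3 - (1564 + o)/(o + (-10 + 2)) = 3 - (1564 + o)/(o - 8) = 3 - (1564 + o)/(-8 + o))
(Q(1268) + J(1448)) + U(-718) = (-3102 + 0) + 2*(-794 - 718)/(-8 - 718) = -3102 + 2*(-1512)/(-726) = -3102 + 2*(-1/726)*(-1512) = -3102 + 504/121 = -374838/121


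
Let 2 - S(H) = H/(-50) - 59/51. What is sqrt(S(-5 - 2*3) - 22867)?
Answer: I*sqrt(5946942822)/510 ≈ 151.21*I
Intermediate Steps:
S(H) = 161/51 + H/50 (S(H) = 2 - (H/(-50) - 59/51) = 2 - (H*(-1/50) - 59*1/51) = 2 - (-H/50 - 59/51) = 2 - (-59/51 - H/50) = 2 + (59/51 + H/50) = 161/51 + H/50)
sqrt(S(-5 - 2*3) - 22867) = sqrt((161/51 + (-5 - 2*3)/50) - 22867) = sqrt((161/51 + (-5 - 6)/50) - 22867) = sqrt((161/51 + (1/50)*(-11)) - 22867) = sqrt((161/51 - 11/50) - 22867) = sqrt(7489/2550 - 22867) = sqrt(-58303361/2550) = I*sqrt(5946942822)/510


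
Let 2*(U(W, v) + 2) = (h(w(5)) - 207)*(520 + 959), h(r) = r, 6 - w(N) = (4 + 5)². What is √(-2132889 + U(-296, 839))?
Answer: I*√2341430 ≈ 1530.2*I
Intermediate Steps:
w(N) = -75 (w(N) = 6 - (4 + 5)² = 6 - 1*9² = 6 - 1*81 = 6 - 81 = -75)
U(W, v) = -208541 (U(W, v) = -2 + ((-75 - 207)*(520 + 959))/2 = -2 + (-282*1479)/2 = -2 + (½)*(-417078) = -2 - 208539 = -208541)
√(-2132889 + U(-296, 839)) = √(-2132889 - 208541) = √(-2341430) = I*√2341430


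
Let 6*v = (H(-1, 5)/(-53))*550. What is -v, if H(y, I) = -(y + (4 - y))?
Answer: -1100/159 ≈ -6.9182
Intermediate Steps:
H(y, I) = -4 (H(y, I) = -1*4 = -4)
v = 1100/159 (v = (-4/(-53)*550)/6 = (-4*(-1/53)*550)/6 = ((4/53)*550)/6 = (⅙)*(2200/53) = 1100/159 ≈ 6.9182)
-v = -1*1100/159 = -1100/159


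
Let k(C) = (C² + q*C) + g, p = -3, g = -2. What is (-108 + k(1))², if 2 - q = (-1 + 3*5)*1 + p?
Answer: 13924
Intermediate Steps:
q = -9 (q = 2 - ((-1 + 3*5)*1 - 3) = 2 - ((-1 + 15)*1 - 3) = 2 - (14*1 - 3) = 2 - (14 - 3) = 2 - 1*11 = 2 - 11 = -9)
k(C) = -2 + C² - 9*C (k(C) = (C² - 9*C) - 2 = -2 + C² - 9*C)
(-108 + k(1))² = (-108 + (-2 + 1² - 9*1))² = (-108 + (-2 + 1 - 9))² = (-108 - 10)² = (-118)² = 13924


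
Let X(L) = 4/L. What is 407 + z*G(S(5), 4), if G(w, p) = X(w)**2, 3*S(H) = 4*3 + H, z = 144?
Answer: 138359/289 ≈ 478.75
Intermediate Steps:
S(H) = 4 + H/3 (S(H) = (4*3 + H)/3 = (12 + H)/3 = 4 + H/3)
G(w, p) = 16/w**2 (G(w, p) = (4/w)**2 = 16/w**2)
407 + z*G(S(5), 4) = 407 + 144*(16/(4 + (1/3)*5)**2) = 407 + 144*(16/(4 + 5/3)**2) = 407 + 144*(16/(17/3)**2) = 407 + 144*(16*(9/289)) = 407 + 144*(144/289) = 407 + 20736/289 = 138359/289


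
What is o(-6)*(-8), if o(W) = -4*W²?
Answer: 1152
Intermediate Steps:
o(-6)*(-8) = -4*(-6)²*(-8) = -4*36*(-8) = -144*(-8) = 1152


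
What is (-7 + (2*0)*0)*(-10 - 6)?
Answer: 112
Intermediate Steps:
(-7 + (2*0)*0)*(-10 - 6) = (-7 + 0*0)*(-16) = (-7 + 0)*(-16) = -7*(-16) = 112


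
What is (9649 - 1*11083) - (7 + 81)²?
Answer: -9178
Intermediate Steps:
(9649 - 1*11083) - (7 + 81)² = (9649 - 11083) - 1*88² = -1434 - 1*7744 = -1434 - 7744 = -9178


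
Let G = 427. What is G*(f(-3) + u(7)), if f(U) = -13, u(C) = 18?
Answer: 2135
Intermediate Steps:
G*(f(-3) + u(7)) = 427*(-13 + 18) = 427*5 = 2135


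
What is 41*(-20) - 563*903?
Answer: -509209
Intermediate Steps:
41*(-20) - 563*903 = -820 - 508389 = -509209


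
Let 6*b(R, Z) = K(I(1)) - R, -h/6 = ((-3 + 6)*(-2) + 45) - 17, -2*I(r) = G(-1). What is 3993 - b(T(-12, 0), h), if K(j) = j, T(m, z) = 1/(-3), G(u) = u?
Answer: 143743/36 ≈ 3992.9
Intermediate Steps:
T(m, z) = -⅓
I(r) = ½ (I(r) = -½*(-1) = ½)
h = -132 (h = -6*(((-3 + 6)*(-2) + 45) - 17) = -6*((3*(-2) + 45) - 17) = -6*((-6 + 45) - 17) = -6*(39 - 17) = -6*22 = -132)
b(R, Z) = 1/12 - R/6 (b(R, Z) = (½ - R)/6 = 1/12 - R/6)
3993 - b(T(-12, 0), h) = 3993 - (1/12 - ⅙*(-⅓)) = 3993 - (1/12 + 1/18) = 3993 - 1*5/36 = 3993 - 5/36 = 143743/36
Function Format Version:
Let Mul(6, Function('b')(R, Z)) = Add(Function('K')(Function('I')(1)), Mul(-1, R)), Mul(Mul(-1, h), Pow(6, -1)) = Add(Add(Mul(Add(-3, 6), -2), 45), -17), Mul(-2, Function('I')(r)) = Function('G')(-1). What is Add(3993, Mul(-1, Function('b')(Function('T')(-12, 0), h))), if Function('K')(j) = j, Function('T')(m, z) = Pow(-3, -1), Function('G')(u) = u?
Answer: Rational(143743, 36) ≈ 3992.9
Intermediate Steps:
Function('T')(m, z) = Rational(-1, 3)
Function('I')(r) = Rational(1, 2) (Function('I')(r) = Mul(Rational(-1, 2), -1) = Rational(1, 2))
h = -132 (h = Mul(-6, Add(Add(Mul(Add(-3, 6), -2), 45), -17)) = Mul(-6, Add(Add(Mul(3, -2), 45), -17)) = Mul(-6, Add(Add(-6, 45), -17)) = Mul(-6, Add(39, -17)) = Mul(-6, 22) = -132)
Function('b')(R, Z) = Add(Rational(1, 12), Mul(Rational(-1, 6), R)) (Function('b')(R, Z) = Mul(Rational(1, 6), Add(Rational(1, 2), Mul(-1, R))) = Add(Rational(1, 12), Mul(Rational(-1, 6), R)))
Add(3993, Mul(-1, Function('b')(Function('T')(-12, 0), h))) = Add(3993, Mul(-1, Add(Rational(1, 12), Mul(Rational(-1, 6), Rational(-1, 3))))) = Add(3993, Mul(-1, Add(Rational(1, 12), Rational(1, 18)))) = Add(3993, Mul(-1, Rational(5, 36))) = Add(3993, Rational(-5, 36)) = Rational(143743, 36)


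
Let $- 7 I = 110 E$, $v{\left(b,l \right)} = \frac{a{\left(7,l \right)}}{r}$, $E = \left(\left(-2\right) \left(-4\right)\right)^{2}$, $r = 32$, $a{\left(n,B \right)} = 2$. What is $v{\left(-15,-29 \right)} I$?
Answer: $- \frac{440}{7} \approx -62.857$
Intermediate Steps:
$E = 64$ ($E = 8^{2} = 64$)
$v{\left(b,l \right)} = \frac{1}{16}$ ($v{\left(b,l \right)} = \frac{2}{32} = 2 \cdot \frac{1}{32} = \frac{1}{16}$)
$I = - \frac{7040}{7}$ ($I = - \frac{110 \cdot 64}{7} = \left(- \frac{1}{7}\right) 7040 = - \frac{7040}{7} \approx -1005.7$)
$v{\left(-15,-29 \right)} I = \frac{1}{16} \left(- \frac{7040}{7}\right) = - \frac{440}{7}$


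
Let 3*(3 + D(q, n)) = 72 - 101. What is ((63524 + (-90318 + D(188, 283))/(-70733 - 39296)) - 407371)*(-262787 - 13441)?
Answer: 10450548075804972/110029 ≈ 9.4980e+10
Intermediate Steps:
D(q, n) = -38/3 (D(q, n) = -3 + (72 - 101)/3 = -3 + (⅓)*(-29) = -3 - 29/3 = -38/3)
((63524 + (-90318 + D(188, 283))/(-70733 - 39296)) - 407371)*(-262787 - 13441) = ((63524 + (-90318 - 38/3)/(-70733 - 39296)) - 407371)*(-262787 - 13441) = ((63524 - 270992/3/(-110029)) - 407371)*(-276228) = ((63524 - 270992/3*(-1/110029)) - 407371)*(-276228) = ((63524 + 270992/330087) - 407371)*(-276228) = (20968717580/330087 - 407371)*(-276228) = -113499153697/330087*(-276228) = 10450548075804972/110029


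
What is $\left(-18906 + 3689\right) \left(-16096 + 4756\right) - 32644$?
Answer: $172528136$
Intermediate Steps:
$\left(-18906 + 3689\right) \left(-16096 + 4756\right) - 32644 = \left(-15217\right) \left(-11340\right) - 32644 = 172560780 - 32644 = 172528136$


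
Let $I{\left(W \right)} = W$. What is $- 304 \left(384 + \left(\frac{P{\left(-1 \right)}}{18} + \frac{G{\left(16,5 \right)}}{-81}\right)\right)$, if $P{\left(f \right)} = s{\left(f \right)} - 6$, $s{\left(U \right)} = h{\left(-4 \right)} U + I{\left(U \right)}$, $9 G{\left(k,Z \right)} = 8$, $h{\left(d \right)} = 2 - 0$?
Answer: $- \frac{84987304}{729} \approx -1.1658 \cdot 10^{5}$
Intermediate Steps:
$h{\left(d \right)} = 2$ ($h{\left(d \right)} = 2 + 0 = 2$)
$G{\left(k,Z \right)} = \frac{8}{9}$ ($G{\left(k,Z \right)} = \frac{1}{9} \cdot 8 = \frac{8}{9}$)
$s{\left(U \right)} = 3 U$ ($s{\left(U \right)} = 2 U + U = 3 U$)
$P{\left(f \right)} = -6 + 3 f$ ($P{\left(f \right)} = 3 f - 6 = -6 + 3 f$)
$- 304 \left(384 + \left(\frac{P{\left(-1 \right)}}{18} + \frac{G{\left(16,5 \right)}}{-81}\right)\right) = - 304 \left(384 + \left(\frac{-6 + 3 \left(-1\right)}{18} + \frac{8}{9 \left(-81\right)}\right)\right) = - 304 \left(384 + \left(\left(-6 - 3\right) \frac{1}{18} + \frac{8}{9} \left(- \frac{1}{81}\right)\right)\right) = - 304 \left(384 - \frac{745}{1458}\right) = \left(-304\right) \frac{559127}{1458} = - \frac{84987304}{729}$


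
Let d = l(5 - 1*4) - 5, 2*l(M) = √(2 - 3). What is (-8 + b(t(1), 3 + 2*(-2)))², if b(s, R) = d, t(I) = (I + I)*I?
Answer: (26 - I)²/4 ≈ 168.75 - 13.0*I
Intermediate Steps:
l(M) = I/2 (l(M) = √(2 - 3)/2 = √(-1)/2 = I/2)
t(I) = 2*I² (t(I) = (2*I)*I = 2*I²)
d = -5 + I/2 (d = I/2 - 5 = -5 + I/2 ≈ -5.0 + 0.5*I)
b(s, R) = -5 + I/2
(-8 + b(t(1), 3 + 2*(-2)))² = (-8 + (-5 + I/2))² = (-13 + I/2)²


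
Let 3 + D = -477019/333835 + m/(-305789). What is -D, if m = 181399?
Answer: 512673710601/102083070815 ≈ 5.0221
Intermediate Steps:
D = -512673710601/102083070815 (D = -3 + (-477019/333835 + 181399/(-305789)) = -3 + (-477019*1/333835 + 181399*(-1/305789)) = -3 + (-477019/333835 - 181399/305789) = -3 - 206424498156/102083070815 = -512673710601/102083070815 ≈ -5.0221)
-D = -1*(-512673710601/102083070815) = 512673710601/102083070815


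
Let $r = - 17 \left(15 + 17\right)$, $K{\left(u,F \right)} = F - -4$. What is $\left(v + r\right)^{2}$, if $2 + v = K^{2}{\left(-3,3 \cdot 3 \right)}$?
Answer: $142129$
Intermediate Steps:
$K{\left(u,F \right)} = 4 + F$ ($K{\left(u,F \right)} = F + 4 = 4 + F$)
$r = -544$ ($r = \left(-17\right) 32 = -544$)
$v = 167$ ($v = -2 + \left(4 + 3 \cdot 3\right)^{2} = -2 + \left(4 + 9\right)^{2} = -2 + 13^{2} = -2 + 169 = 167$)
$\left(v + r\right)^{2} = \left(167 - 544\right)^{2} = \left(-377\right)^{2} = 142129$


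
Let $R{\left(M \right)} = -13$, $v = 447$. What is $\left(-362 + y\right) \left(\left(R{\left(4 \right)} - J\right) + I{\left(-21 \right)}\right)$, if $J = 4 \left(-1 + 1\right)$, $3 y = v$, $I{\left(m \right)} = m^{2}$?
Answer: $-91164$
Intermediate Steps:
$y = 149$ ($y = \frac{1}{3} \cdot 447 = 149$)
$J = 0$ ($J = 4 \cdot 0 = 0$)
$\left(-362 + y\right) \left(\left(R{\left(4 \right)} - J\right) + I{\left(-21 \right)}\right) = \left(-362 + 149\right) \left(\left(-13 - 0\right) + \left(-21\right)^{2}\right) = - 213 \left(\left(-13 + 0\right) + 441\right) = - 213 \left(-13 + 441\right) = \left(-213\right) 428 = -91164$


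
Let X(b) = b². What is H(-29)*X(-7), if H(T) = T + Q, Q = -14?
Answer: -2107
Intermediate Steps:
H(T) = -14 + T (H(T) = T - 14 = -14 + T)
H(-29)*X(-7) = (-14 - 29)*(-7)² = -43*49 = -2107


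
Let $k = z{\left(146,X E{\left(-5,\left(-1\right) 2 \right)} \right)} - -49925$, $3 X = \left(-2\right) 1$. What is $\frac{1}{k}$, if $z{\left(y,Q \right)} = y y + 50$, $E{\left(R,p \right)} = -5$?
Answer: $\frac{1}{71291} \approx 1.4027 \cdot 10^{-5}$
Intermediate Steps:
$X = - \frac{2}{3}$ ($X = \frac{\left(-2\right) 1}{3} = \frac{1}{3} \left(-2\right) = - \frac{2}{3} \approx -0.66667$)
$z{\left(y,Q \right)} = 50 + y^{2}$ ($z{\left(y,Q \right)} = y^{2} + 50 = 50 + y^{2}$)
$k = 71291$ ($k = \left(50 + 146^{2}\right) - -49925 = \left(50 + 21316\right) + 49925 = 21366 + 49925 = 71291$)
$\frac{1}{k} = \frac{1}{71291}$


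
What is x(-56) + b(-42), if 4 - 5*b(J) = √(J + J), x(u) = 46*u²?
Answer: 721284/5 - 2*I*√21/5 ≈ 1.4426e+5 - 1.833*I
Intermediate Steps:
b(J) = ⅘ - √2*√J/5 (b(J) = ⅘ - √(J + J)/5 = ⅘ - √2*√J/5)
x(-56) + b(-42) = 46*(-56)² + (⅘ - √2*√(-42)/5) = 46*3136 + (⅘ - √2*I*√42/5) = 144256 + (⅘ - 2*I*√21/5) = 721284/5 - 2*I*√21/5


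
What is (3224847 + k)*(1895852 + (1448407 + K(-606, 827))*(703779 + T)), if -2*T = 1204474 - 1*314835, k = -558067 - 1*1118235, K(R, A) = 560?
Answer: 1162107656947196465/2 ≈ 5.8105e+17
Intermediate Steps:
k = -1676302 (k = -558067 - 1118235 = -1676302)
T = -889639/2 (T = -(1204474 - 1*314835)/2 = -(1204474 - 314835)/2 = -1/2*889639 = -889639/2 ≈ -4.4482e+5)
(3224847 + k)*(1895852 + (1448407 + K(-606, 827))*(703779 + T)) = (3224847 - 1676302)*(1895852 + (1448407 + 560)*(703779 - 889639/2)) = 1548545*(1895852 + 1448967*(517919/2)) = 1548545*(1895852 + 750447539673/2) = 1548545*(750451331377/2) = 1162107656947196465/2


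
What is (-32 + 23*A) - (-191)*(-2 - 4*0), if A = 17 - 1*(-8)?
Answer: 161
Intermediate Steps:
A = 25 (A = 17 + 8 = 25)
(-32 + 23*A) - (-191)*(-2 - 4*0) = (-32 + 23*25) - (-191)*(-2 - 4*0) = (-32 + 575) - (-191)*(-2 + 0) = 543 - (-191)*(-2) = 543 - 1*382 = 543 - 382 = 161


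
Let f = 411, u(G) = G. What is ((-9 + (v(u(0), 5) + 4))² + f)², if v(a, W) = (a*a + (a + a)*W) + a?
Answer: 190096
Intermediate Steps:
v(a, W) = a + a² + 2*W*a (v(a, W) = (a² + (2*a)*W) + a = (a² + 2*W*a) + a = a + a² + 2*W*a)
((-9 + (v(u(0), 5) + 4))² + f)² = ((-9 + (0*(1 + 0 + 2*5) + 4))² + 411)² = ((-9 + (0*(1 + 0 + 10) + 4))² + 411)² = ((-9 + (0*11 + 4))² + 411)² = ((-9 + (0 + 4))² + 411)² = ((-9 + 4)² + 411)² = ((-5)² + 411)² = (25 + 411)² = 436² = 190096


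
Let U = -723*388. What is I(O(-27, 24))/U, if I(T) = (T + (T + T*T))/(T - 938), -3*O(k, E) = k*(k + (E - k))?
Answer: 1962/8439097 ≈ 0.00023249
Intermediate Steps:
U = -280524
O(k, E) = -E*k/3 (O(k, E) = -k*(k + (E - k))/3 = -k*E/3 = -E*k/3)
I(T) = (T**2 + 2*T)/(-938 + T) (I(T) = (T + (T + T**2))/(-938 + T) = (T**2 + 2*T)/(-938 + T))
I(O(-27, 24))/U = ((-1/3*24*(-27))*(2 - 1/3*24*(-27))/(-938 - 1/3*24*(-27)))/(-280524) = (216*(2 + 216)/(-938 + 216))*(-1/280524) = (216*218/(-722))*(-1/280524) = (216*(-1/722)*218)*(-1/280524) = -23544/361*(-1/280524) = 1962/8439097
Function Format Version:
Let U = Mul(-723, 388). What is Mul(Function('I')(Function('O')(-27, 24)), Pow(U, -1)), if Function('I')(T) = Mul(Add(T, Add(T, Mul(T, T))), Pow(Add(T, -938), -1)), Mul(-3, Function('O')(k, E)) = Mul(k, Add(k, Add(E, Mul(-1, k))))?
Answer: Rational(1962, 8439097) ≈ 0.00023249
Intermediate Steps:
U = -280524
Function('O')(k, E) = Mul(Rational(-1, 3), E, k) (Function('O')(k, E) = Mul(Rational(-1, 3), Mul(k, Add(k, Add(E, Mul(-1, k))))) = Mul(Rational(-1, 3), Mul(k, E)) = Mul(Rational(-1, 3), Mul(E, k)) = Mul(Rational(-1, 3), E, k))
Function('I')(T) = Mul(Pow(Add(-938, T), -1), Add(Pow(T, 2), Mul(2, T))) (Function('I')(T) = Mul(Add(T, Add(T, Pow(T, 2))), Pow(Add(-938, T), -1)) = Mul(Add(Pow(T, 2), Mul(2, T)), Pow(Add(-938, T), -1)) = Mul(Pow(Add(-938, T), -1), Add(Pow(T, 2), Mul(2, T))))
Mul(Function('I')(Function('O')(-27, 24)), Pow(U, -1)) = Mul(Mul(Mul(Rational(-1, 3), 24, -27), Pow(Add(-938, Mul(Rational(-1, 3), 24, -27)), -1), Add(2, Mul(Rational(-1, 3), 24, -27))), Pow(-280524, -1)) = Mul(Mul(216, Pow(Add(-938, 216), -1), Add(2, 216)), Rational(-1, 280524)) = Mul(Mul(216, Pow(-722, -1), 218), Rational(-1, 280524)) = Mul(Mul(216, Rational(-1, 722), 218), Rational(-1, 280524)) = Mul(Rational(-23544, 361), Rational(-1, 280524)) = Rational(1962, 8439097)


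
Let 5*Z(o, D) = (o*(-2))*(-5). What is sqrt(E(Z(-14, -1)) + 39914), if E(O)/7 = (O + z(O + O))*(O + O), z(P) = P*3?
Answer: sqrt(116746) ≈ 341.68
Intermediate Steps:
z(P) = 3*P
Z(o, D) = 2*o (Z(o, D) = ((o*(-2))*(-5))/5 = (-2*o*(-5))/5 = (10*o)/5 = 2*o)
E(O) = 98*O**2 (E(O) = 7*((O + 3*(O + O))*(O + O)) = 7*((O + 3*(2*O))*(2*O)) = 7*((O + 6*O)*(2*O)) = 7*((7*O)*(2*O)) = 7*(14*O**2) = 98*O**2)
sqrt(E(Z(-14, -1)) + 39914) = sqrt(98*(2*(-14))**2 + 39914) = sqrt(98*(-28)**2 + 39914) = sqrt(98*784 + 39914) = sqrt(76832 + 39914) = sqrt(116746)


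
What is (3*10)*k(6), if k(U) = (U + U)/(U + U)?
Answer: 30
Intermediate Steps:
k(U) = 1 (k(U) = (2*U)/((2*U)) = (2*U)*(1/(2*U)) = 1)
(3*10)*k(6) = (3*10)*1 = 30*1 = 30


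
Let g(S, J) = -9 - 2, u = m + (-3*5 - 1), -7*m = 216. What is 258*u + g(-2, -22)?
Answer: -84701/7 ≈ -12100.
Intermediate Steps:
m = -216/7 (m = -1/7*216 = -216/7 ≈ -30.857)
u = -328/7 (u = -216/7 + (-3*5 - 1) = -216/7 + (-15 - 1) = -216/7 - 16 = -328/7 ≈ -46.857)
g(S, J) = -11
258*u + g(-2, -22) = 258*(-328/7) - 11 = -84624/7 - 11 = -84701/7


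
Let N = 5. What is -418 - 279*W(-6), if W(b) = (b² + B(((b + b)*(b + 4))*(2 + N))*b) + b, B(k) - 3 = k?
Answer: 277466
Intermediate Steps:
B(k) = 3 + k
W(b) = b + b² + b*(3 + 14*b*(4 + b)) (W(b) = (b² + (3 + ((b + b)*(b + 4))*(2 + 5))*b) + b = (b² + (3 + ((2*b)*(4 + b))*7)*b) + b = (b² + (3 + (2*b*(4 + b))*7)*b) + b = (b² + (3 + 14*b*(4 + b))*b) + b = (b² + b*(3 + 14*b*(4 + b))) + b = b + b² + b*(3 + 14*b*(4 + b)))
-418 - 279*W(-6) = -418 - (-1674)*(4 - 6 + 14*(-6)*(4 - 6)) = -418 - (-1674)*(4 - 6 + 14*(-6)*(-2)) = -418 - (-1674)*(4 - 6 + 168) = -418 - (-1674)*166 = -418 - 279*(-996) = -418 + 277884 = 277466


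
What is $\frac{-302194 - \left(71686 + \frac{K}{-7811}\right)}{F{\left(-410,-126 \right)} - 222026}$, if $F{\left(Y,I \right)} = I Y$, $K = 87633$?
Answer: $\frac{27292421}{12436718} \approx 2.1945$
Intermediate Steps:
$\frac{-302194 - \left(71686 + \frac{K}{-7811}\right)}{F{\left(-410,-126 \right)} - 222026} = \frac{-302194 - \left(71686 + \frac{87633}{-7811}\right)}{\left(-126\right) \left(-410\right) - 222026} = \frac{-302194 - \left(71686 + 87633 \left(- \frac{1}{7811}\right)\right)}{51660 - 222026} = \frac{-302194 - \frac{5232259}{73}}{-170366} = \left(-302194 + \left(-71686 + \frac{819}{73}\right)\right) \left(- \frac{1}{170366}\right) = \left(-302194 - \frac{5232259}{73}\right) \left(- \frac{1}{170366}\right) = \left(- \frac{27292421}{73}\right) \left(- \frac{1}{170366}\right) = \frac{27292421}{12436718}$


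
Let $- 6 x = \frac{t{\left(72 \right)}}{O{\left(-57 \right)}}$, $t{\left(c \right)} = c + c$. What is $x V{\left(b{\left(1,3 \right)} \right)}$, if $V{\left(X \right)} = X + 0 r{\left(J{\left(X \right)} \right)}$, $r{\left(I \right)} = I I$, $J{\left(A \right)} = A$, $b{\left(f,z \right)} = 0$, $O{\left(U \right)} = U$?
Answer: $0$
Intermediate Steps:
$t{\left(c \right)} = 2 c$
$r{\left(I \right)} = I^{2}$
$x = \frac{8}{19}$ ($x = - \frac{2 \cdot 72 \frac{1}{-57}}{6} = - \frac{144 \left(- \frac{1}{57}\right)}{6} = \left(- \frac{1}{6}\right) \left(- \frac{48}{19}\right) = \frac{8}{19} \approx 0.42105$)
$V{\left(X \right)} = X$ ($V{\left(X \right)} = X + 0 X^{2} = X + 0 = X$)
$x V{\left(b{\left(1,3 \right)} \right)} = \frac{8}{19} \cdot 0 = 0$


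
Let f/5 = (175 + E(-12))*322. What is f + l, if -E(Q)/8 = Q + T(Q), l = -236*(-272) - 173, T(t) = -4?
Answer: 551849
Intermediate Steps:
l = 64019 (l = 64192 - 173 = 64019)
E(Q) = 32 - 8*Q (E(Q) = -8*(Q - 4) = -8*(-4 + Q) = 32 - 8*Q)
f = 487830 (f = 5*((175 + (32 - 8*(-12)))*322) = 5*((175 + (32 + 96))*322) = 5*((175 + 128)*322) = 5*(303*322) = 5*97566 = 487830)
f + l = 487830 + 64019 = 551849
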